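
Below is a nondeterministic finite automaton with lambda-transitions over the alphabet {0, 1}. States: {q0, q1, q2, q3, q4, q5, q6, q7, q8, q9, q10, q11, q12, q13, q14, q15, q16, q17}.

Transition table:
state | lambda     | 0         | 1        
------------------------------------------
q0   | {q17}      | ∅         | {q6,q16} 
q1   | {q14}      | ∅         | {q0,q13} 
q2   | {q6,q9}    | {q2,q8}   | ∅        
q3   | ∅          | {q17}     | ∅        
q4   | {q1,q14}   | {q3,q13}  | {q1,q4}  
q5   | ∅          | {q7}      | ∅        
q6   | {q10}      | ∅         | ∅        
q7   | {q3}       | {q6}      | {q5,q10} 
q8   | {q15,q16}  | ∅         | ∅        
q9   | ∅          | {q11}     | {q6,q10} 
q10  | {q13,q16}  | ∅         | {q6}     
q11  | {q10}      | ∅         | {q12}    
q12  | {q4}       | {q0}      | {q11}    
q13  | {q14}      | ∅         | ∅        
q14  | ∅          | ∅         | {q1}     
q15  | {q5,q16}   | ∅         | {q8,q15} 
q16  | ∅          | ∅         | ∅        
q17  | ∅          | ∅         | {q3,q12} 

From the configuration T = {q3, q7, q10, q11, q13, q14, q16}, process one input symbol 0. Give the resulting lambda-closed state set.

q3 on 0 → {q17}.
q7 on 0 → {q6}.
No 0-transition from q10, q11, q13, q14, q16.
Union after reading 0: {q6, q17}.
Now take the lambda-closure:
From q6 via lambda: add q10.
From q10 via lambda: add q13, q16.
From q13 via lambda: add q14.
No new states can be added; the closed set is {q6, q10, q13, q14, q16, q17}.

{q6, q10, q13, q14, q16, q17}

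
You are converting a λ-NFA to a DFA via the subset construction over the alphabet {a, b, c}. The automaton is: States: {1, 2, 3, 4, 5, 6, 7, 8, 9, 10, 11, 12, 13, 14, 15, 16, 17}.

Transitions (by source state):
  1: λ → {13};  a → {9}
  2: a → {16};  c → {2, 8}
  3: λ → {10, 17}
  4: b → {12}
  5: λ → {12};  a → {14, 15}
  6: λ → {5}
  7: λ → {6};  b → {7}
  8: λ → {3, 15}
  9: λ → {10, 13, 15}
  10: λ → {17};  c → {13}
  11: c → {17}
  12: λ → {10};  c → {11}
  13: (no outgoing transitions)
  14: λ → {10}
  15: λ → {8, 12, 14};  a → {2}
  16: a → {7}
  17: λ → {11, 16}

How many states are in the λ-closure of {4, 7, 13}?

10

Start with {4, 7, 13}.
From 7 via λ: add 6.
From 6 via λ: add 5.
From 5 via λ: add 12.
From 12 via λ: add 10.
From 10 via λ: add 17.
From 17 via λ: add 11, 16.
λ-closure = {4, 5, 6, 7, 10, 11, 12, 13, 16, 17}, which has 10 states.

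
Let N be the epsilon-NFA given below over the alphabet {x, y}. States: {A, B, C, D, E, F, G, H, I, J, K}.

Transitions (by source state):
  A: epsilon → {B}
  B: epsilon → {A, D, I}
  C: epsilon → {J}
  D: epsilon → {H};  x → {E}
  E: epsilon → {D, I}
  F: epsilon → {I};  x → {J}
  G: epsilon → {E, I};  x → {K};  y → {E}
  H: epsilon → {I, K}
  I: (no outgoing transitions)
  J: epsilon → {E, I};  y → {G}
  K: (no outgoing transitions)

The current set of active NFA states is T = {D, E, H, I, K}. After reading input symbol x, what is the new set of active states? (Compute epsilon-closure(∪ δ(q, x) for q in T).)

D on x → {E}.
No x-transition from E, H, I, K.
Union after reading x: {E}.
Now take the epsilon-closure:
From E via epsilon: add D, I.
From D via epsilon: add H.
From H via epsilon: add K.
No new states can be added; the closed set is {D, E, H, I, K}.

{D, E, H, I, K}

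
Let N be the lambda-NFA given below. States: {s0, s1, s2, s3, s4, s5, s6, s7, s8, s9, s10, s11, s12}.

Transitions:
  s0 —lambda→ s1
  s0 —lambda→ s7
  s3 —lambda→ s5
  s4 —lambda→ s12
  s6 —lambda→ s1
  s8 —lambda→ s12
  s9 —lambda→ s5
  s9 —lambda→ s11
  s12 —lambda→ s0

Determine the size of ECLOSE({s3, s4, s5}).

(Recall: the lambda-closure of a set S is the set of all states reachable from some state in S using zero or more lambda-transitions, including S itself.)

Start with {s3, s4, s5}.
From s4 via lambda: add s12.
From s12 via lambda: add s0.
From s0 via lambda: add s1, s7.
lambda-closure = {s0, s1, s3, s4, s5, s7, s12}, which has 7 states.

7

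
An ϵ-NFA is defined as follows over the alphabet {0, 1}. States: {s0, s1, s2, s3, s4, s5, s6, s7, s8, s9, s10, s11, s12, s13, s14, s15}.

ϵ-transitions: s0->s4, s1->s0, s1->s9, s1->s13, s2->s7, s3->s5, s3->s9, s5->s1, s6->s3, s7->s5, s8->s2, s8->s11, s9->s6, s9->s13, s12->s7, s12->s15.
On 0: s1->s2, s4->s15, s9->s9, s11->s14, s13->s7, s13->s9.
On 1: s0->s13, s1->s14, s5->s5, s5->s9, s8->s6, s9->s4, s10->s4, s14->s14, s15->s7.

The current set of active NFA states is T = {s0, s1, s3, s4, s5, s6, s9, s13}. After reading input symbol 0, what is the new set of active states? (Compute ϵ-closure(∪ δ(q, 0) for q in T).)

{s0, s1, s2, s3, s4, s5, s6, s7, s9, s13, s15}

s1 on 0 → {s2}.
s4 on 0 → {s15}.
s9 on 0 → {s9}.
s13 on 0 → {s7, s9}.
No 0-transition from s0, s3, s5, s6.
Union after reading 0: {s2, s7, s9, s15}.
Now take the ϵ-closure:
From s7 via ϵ: add s5.
From s9 via ϵ: add s6, s13.
From s5 via ϵ: add s1.
From s6 via ϵ: add s3.
From s1 via ϵ: add s0.
From s0 via ϵ: add s4.
No new states can be added; the closed set is {s0, s1, s2, s3, s4, s5, s6, s7, s9, s13, s15}.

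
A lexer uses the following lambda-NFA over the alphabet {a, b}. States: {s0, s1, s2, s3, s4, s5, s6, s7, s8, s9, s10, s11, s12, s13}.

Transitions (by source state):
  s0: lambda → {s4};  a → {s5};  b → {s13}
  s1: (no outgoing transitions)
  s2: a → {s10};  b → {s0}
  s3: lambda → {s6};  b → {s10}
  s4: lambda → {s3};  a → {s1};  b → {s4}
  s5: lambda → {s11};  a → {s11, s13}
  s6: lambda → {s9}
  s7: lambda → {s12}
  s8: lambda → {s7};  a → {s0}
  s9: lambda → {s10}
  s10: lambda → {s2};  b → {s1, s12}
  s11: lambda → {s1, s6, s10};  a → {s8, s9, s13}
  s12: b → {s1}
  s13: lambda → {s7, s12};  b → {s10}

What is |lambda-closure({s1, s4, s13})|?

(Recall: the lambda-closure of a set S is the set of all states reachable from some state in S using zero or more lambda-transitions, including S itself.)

10

Start with {s1, s4, s13}.
From s4 via lambda: add s3.
From s13 via lambda: add s7, s12.
From s3 via lambda: add s6.
From s6 via lambda: add s9.
From s9 via lambda: add s10.
From s10 via lambda: add s2.
lambda-closure = {s1, s2, s3, s4, s6, s7, s9, s10, s12, s13}, which has 10 states.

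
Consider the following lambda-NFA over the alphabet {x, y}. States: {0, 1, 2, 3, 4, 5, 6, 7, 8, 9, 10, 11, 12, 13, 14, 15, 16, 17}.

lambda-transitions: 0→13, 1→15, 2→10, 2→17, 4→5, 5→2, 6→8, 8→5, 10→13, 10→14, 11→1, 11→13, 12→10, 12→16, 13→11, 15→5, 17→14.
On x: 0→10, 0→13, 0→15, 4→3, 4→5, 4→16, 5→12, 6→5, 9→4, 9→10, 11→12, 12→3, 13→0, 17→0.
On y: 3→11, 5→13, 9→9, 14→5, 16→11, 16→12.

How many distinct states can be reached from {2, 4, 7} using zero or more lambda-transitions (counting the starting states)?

11

Start with {2, 4, 7}.
From 2 via lambda: add 10, 17.
From 4 via lambda: add 5.
From 10 via lambda: add 13, 14.
From 13 via lambda: add 11.
From 11 via lambda: add 1.
From 1 via lambda: add 15.
lambda-closure = {1, 2, 4, 5, 7, 10, 11, 13, 14, 15, 17}, which has 11 states.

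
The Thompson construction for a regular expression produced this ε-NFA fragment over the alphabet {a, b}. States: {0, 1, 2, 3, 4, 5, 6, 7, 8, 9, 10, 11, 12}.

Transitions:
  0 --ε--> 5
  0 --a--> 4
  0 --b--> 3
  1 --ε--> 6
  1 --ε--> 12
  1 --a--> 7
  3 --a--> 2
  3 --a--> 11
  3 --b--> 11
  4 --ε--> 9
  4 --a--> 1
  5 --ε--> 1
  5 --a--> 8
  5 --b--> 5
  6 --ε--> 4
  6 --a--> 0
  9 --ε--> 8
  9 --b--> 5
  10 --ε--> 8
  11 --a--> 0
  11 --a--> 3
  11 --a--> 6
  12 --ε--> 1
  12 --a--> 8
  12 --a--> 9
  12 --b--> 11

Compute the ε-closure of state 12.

{1, 4, 6, 8, 9, 12}

Start with {12}.
From 12 via ε: add 1.
From 1 via ε: add 6.
From 6 via ε: add 4.
From 4 via ε: add 9.
From 9 via ε: add 8.
No new states can be added; the closed set is {1, 4, 6, 8, 9, 12}.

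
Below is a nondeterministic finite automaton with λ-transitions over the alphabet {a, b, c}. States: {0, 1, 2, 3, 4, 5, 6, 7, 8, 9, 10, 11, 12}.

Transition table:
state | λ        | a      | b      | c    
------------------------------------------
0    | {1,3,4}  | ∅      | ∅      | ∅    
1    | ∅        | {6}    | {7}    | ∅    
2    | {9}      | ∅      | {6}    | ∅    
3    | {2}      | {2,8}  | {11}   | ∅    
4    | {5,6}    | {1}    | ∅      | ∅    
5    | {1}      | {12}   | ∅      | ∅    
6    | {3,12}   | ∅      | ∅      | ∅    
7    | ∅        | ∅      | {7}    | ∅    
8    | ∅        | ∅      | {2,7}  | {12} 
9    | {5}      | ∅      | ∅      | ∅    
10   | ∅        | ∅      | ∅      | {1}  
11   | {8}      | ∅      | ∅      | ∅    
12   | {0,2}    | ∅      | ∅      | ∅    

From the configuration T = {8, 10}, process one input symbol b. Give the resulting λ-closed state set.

8 on b → {2, 7}.
No b-transition from 10.
Union after reading b: {2, 7}.
Now take the λ-closure:
From 2 via λ: add 9.
From 9 via λ: add 5.
From 5 via λ: add 1.
No new states can be added; the closed set is {1, 2, 5, 7, 9}.

{1, 2, 5, 7, 9}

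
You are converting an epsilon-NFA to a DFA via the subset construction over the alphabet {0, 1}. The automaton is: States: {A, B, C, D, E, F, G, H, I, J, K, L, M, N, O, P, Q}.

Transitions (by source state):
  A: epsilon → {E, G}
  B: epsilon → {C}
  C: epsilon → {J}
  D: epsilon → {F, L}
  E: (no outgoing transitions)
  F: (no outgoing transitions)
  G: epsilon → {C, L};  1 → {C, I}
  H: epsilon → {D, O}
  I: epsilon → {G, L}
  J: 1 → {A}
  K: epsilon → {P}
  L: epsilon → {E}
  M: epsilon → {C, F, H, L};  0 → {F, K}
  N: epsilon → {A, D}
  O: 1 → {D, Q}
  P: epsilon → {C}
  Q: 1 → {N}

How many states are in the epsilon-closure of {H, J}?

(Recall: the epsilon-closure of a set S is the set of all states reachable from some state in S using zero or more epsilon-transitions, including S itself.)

Start with {H, J}.
From H via epsilon: add D, O.
From D via epsilon: add F, L.
From L via epsilon: add E.
epsilon-closure = {D, E, F, H, J, L, O}, which has 7 states.

7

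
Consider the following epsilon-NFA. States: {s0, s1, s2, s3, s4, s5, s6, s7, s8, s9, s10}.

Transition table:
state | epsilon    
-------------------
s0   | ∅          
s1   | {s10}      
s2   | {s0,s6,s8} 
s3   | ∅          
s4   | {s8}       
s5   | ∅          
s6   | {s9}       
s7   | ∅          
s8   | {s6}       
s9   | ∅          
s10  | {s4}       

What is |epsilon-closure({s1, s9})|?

6

Start with {s1, s9}.
From s1 via epsilon: add s10.
From s10 via epsilon: add s4.
From s4 via epsilon: add s8.
From s8 via epsilon: add s6.
epsilon-closure = {s1, s4, s6, s8, s9, s10}, which has 6 states.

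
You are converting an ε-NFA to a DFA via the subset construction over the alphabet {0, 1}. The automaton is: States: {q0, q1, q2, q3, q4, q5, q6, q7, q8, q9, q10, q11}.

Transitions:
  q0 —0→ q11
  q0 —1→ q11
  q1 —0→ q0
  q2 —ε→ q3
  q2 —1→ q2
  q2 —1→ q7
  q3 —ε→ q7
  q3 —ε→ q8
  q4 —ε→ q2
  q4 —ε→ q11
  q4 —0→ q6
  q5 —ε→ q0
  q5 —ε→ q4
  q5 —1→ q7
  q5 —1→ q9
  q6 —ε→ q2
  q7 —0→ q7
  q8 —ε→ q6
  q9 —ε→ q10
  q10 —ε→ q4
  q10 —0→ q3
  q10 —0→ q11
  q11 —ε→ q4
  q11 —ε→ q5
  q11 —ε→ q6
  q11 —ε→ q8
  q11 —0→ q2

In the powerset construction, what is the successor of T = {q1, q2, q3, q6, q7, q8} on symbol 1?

q2 on 1 → {q2, q7}.
No 1-transition from q1, q3, q6, q7, q8.
Union after reading 1: {q2, q7}.
Now take the ε-closure:
From q2 via ε: add q3.
From q3 via ε: add q8.
From q8 via ε: add q6.
No new states can be added; the closed set is {q2, q3, q6, q7, q8}.

{q2, q3, q6, q7, q8}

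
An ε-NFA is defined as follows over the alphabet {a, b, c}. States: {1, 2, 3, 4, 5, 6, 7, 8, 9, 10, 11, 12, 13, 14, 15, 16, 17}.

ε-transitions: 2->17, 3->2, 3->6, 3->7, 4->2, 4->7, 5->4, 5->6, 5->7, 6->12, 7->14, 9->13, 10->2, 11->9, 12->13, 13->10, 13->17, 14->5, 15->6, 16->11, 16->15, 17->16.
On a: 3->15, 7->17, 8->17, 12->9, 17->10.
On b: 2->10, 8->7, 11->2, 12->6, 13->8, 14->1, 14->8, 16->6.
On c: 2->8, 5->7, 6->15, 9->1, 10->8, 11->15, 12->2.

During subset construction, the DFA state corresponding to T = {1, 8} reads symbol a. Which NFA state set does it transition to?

8 on a → {17}.
No a-transition from 1.
Union after reading a: {17}.
Now take the ε-closure:
From 17 via ε: add 16.
From 16 via ε: add 11, 15.
From 11 via ε: add 9.
From 15 via ε: add 6.
From 6 via ε: add 12.
From 9 via ε: add 13.
From 13 via ε: add 10.
From 10 via ε: add 2.
No new states can be added; the closed set is {2, 6, 9, 10, 11, 12, 13, 15, 16, 17}.

{2, 6, 9, 10, 11, 12, 13, 15, 16, 17}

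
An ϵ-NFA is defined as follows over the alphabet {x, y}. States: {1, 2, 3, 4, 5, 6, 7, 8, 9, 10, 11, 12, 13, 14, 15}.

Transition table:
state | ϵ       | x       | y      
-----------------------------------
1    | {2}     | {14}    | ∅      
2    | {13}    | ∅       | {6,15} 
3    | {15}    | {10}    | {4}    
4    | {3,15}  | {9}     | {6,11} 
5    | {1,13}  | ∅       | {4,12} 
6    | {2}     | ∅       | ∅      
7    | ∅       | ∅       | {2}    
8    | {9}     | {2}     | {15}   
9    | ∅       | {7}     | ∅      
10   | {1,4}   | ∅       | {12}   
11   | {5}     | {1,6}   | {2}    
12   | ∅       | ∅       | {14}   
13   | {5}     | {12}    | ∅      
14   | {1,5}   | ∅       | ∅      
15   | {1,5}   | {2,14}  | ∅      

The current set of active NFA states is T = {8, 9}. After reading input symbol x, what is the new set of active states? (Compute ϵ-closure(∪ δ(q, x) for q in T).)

8 on x → {2}.
9 on x → {7}.
Union after reading x: {2, 7}.
Now take the ϵ-closure:
From 2 via ϵ: add 13.
From 13 via ϵ: add 5.
From 5 via ϵ: add 1.
No new states can be added; the closed set is {1, 2, 5, 7, 13}.

{1, 2, 5, 7, 13}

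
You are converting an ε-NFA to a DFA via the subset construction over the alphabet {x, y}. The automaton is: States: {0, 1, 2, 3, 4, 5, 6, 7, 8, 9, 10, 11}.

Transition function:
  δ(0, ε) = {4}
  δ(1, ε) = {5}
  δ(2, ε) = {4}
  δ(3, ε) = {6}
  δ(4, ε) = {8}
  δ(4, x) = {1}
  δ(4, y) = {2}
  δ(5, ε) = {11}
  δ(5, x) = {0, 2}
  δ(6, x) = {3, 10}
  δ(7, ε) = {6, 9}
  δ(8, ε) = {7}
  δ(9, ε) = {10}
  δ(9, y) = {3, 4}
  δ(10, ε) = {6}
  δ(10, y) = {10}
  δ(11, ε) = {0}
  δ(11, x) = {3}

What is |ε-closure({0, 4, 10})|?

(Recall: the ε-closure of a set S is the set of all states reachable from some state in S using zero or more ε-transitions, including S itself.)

Start with {0, 4, 10}.
From 4 via ε: add 8.
From 10 via ε: add 6.
From 8 via ε: add 7.
From 7 via ε: add 9.
ε-closure = {0, 4, 6, 7, 8, 9, 10}, which has 7 states.

7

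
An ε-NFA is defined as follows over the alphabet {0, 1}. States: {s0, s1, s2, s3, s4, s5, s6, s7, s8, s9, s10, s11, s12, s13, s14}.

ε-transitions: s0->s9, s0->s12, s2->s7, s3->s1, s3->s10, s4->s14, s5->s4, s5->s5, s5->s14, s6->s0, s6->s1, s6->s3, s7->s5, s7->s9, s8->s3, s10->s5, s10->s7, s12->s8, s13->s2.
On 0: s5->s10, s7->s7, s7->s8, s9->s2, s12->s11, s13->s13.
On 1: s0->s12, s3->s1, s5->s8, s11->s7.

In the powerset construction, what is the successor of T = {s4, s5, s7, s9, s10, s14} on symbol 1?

{s1, s3, s4, s5, s7, s8, s9, s10, s14}

s5 on 1 → {s8}.
No 1-transition from s4, s7, s9, s10, s14.
Union after reading 1: {s8}.
Now take the ε-closure:
From s8 via ε: add s3.
From s3 via ε: add s1, s10.
From s10 via ε: add s5, s7.
From s5 via ε: add s4, s14.
From s7 via ε: add s9.
No new states can be added; the closed set is {s1, s3, s4, s5, s7, s8, s9, s10, s14}.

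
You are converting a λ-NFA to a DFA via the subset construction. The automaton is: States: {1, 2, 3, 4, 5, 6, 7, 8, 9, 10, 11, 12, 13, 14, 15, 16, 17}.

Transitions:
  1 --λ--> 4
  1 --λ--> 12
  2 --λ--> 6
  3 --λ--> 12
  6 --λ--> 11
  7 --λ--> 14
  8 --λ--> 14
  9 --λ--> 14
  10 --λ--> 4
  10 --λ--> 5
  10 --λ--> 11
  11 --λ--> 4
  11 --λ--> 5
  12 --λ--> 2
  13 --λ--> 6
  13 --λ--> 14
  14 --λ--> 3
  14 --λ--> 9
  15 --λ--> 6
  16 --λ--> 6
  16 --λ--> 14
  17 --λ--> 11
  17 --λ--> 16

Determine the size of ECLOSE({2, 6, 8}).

Start with {2, 6, 8}.
From 6 via λ: add 11.
From 8 via λ: add 14.
From 11 via λ: add 4, 5.
From 14 via λ: add 3, 9.
From 3 via λ: add 12.
λ-closure = {2, 3, 4, 5, 6, 8, 9, 11, 12, 14}, which has 10 states.

10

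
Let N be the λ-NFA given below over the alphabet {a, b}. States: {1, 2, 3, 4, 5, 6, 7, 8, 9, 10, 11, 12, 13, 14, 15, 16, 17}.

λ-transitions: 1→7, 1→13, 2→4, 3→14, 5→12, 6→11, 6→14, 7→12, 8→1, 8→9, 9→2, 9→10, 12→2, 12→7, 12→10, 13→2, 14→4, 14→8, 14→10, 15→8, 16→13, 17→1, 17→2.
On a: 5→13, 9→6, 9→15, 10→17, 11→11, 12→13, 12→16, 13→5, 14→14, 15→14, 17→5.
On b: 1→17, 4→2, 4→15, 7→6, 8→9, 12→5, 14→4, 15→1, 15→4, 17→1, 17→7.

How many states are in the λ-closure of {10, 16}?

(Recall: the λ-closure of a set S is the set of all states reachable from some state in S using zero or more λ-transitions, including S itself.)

5

Start with {10, 16}.
From 16 via λ: add 13.
From 13 via λ: add 2.
From 2 via λ: add 4.
λ-closure = {2, 4, 10, 13, 16}, which has 5 states.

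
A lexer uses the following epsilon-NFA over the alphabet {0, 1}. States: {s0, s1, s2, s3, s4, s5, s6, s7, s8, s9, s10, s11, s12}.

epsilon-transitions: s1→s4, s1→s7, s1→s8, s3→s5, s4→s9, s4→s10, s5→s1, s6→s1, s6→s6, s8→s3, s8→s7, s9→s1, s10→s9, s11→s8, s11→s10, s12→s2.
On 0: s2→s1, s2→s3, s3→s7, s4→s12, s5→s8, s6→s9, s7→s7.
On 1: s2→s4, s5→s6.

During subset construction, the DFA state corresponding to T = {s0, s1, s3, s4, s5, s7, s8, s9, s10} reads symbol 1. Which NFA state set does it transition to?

s5 on 1 → {s6}.
No 1-transition from s0, s1, s3, s4, s7, s8, s9, s10.
Union after reading 1: {s6}.
Now take the epsilon-closure:
From s6 via epsilon: add s1.
From s1 via epsilon: add s4, s7, s8.
From s4 via epsilon: add s9, s10.
From s8 via epsilon: add s3.
From s3 via epsilon: add s5.
No new states can be added; the closed set is {s1, s3, s4, s5, s6, s7, s8, s9, s10}.

{s1, s3, s4, s5, s6, s7, s8, s9, s10}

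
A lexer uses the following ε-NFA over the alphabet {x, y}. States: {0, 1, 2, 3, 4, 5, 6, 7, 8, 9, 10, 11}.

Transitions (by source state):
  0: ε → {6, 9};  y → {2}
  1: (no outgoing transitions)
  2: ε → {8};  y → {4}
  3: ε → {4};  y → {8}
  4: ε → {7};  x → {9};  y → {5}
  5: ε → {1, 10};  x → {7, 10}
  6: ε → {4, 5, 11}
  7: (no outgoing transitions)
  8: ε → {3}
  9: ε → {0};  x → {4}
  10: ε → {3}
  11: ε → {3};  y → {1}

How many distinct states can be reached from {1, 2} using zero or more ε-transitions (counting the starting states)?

6

Start with {1, 2}.
From 2 via ε: add 8.
From 8 via ε: add 3.
From 3 via ε: add 4.
From 4 via ε: add 7.
ε-closure = {1, 2, 3, 4, 7, 8}, which has 6 states.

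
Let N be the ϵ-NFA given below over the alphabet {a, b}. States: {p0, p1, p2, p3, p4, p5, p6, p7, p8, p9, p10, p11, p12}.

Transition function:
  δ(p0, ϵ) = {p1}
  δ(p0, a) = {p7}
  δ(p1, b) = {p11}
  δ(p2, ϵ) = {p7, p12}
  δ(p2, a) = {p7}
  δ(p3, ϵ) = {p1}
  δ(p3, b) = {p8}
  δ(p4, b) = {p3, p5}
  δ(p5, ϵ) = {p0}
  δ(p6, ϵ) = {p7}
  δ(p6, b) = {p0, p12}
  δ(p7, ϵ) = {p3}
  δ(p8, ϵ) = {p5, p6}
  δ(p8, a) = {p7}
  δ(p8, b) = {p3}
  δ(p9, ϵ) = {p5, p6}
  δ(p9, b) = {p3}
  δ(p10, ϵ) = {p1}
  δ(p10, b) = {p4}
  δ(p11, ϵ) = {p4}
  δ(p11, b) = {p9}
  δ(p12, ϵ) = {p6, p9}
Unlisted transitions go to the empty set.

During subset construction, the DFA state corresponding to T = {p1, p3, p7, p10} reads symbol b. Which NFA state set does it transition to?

p1 on b → {p11}.
p3 on b → {p8}.
p10 on b → {p4}.
No b-transition from p7.
Union after reading b: {p4, p8, p11}.
Now take the ϵ-closure:
From p8 via ϵ: add p5, p6.
From p5 via ϵ: add p0.
From p6 via ϵ: add p7.
From p0 via ϵ: add p1.
From p7 via ϵ: add p3.
No new states can be added; the closed set is {p0, p1, p3, p4, p5, p6, p7, p8, p11}.

{p0, p1, p3, p4, p5, p6, p7, p8, p11}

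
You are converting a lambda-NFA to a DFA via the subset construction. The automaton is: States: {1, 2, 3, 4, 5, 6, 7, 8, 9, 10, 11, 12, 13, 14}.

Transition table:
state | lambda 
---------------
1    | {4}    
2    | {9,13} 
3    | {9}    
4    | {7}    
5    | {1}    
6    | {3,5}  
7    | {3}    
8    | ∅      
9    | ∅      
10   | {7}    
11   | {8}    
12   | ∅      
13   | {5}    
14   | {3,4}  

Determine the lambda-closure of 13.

{1, 3, 4, 5, 7, 9, 13}

Start with {13}.
From 13 via lambda: add 5.
From 5 via lambda: add 1.
From 1 via lambda: add 4.
From 4 via lambda: add 7.
From 7 via lambda: add 3.
From 3 via lambda: add 9.
No new states can be added; the closed set is {1, 3, 4, 5, 7, 9, 13}.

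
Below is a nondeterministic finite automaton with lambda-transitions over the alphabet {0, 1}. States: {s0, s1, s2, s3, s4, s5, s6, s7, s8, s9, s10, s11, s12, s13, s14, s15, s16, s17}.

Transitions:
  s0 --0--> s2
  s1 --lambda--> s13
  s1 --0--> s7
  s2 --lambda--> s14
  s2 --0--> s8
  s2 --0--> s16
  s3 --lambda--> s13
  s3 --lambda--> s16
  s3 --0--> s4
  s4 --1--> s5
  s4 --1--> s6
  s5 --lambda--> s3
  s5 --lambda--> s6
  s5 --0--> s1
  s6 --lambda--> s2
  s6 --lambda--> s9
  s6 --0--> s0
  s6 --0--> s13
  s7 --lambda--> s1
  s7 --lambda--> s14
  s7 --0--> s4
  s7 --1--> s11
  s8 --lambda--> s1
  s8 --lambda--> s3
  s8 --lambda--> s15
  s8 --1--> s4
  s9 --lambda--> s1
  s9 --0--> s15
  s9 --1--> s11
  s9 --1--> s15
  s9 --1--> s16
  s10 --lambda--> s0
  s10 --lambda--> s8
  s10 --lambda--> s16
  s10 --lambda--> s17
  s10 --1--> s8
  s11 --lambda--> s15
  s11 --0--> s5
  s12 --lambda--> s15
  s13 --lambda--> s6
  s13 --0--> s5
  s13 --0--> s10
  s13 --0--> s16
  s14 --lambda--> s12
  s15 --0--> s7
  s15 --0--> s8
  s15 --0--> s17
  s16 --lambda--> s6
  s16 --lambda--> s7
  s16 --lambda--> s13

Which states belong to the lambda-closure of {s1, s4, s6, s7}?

{s1, s2, s4, s6, s7, s9, s12, s13, s14, s15}

Start with {s1, s4, s6, s7}.
From s1 via lambda: add s13.
From s6 via lambda: add s2, s9.
From s7 via lambda: add s14.
From s14 via lambda: add s12.
From s12 via lambda: add s15.
No new states can be added; the closed set is {s1, s2, s4, s6, s7, s9, s12, s13, s14, s15}.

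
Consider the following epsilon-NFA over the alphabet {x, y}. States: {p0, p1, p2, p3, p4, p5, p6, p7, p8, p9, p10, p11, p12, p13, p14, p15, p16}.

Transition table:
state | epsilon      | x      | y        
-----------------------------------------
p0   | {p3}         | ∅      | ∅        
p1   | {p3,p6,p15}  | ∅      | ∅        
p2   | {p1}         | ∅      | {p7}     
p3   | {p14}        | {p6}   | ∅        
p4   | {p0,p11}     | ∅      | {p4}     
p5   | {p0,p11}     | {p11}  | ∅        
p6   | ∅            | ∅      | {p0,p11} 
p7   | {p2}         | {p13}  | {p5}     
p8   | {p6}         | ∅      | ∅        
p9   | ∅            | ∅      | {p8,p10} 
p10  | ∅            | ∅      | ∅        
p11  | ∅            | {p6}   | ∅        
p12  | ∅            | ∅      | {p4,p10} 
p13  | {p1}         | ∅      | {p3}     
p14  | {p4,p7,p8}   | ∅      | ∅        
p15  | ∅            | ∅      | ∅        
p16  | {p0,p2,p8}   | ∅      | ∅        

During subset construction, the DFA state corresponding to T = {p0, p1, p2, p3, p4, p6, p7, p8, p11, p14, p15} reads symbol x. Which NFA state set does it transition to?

p3 on x → {p6}.
p7 on x → {p13}.
p11 on x → {p6}.
No x-transition from p0, p1, p2, p4, p6, p8, p14, p15.
Union after reading x: {p6, p13}.
Now take the epsilon-closure:
From p13 via epsilon: add p1.
From p1 via epsilon: add p3, p15.
From p3 via epsilon: add p14.
From p14 via epsilon: add p4, p7, p8.
From p4 via epsilon: add p0, p11.
From p7 via epsilon: add p2.
No new states can be added; the closed set is {p0, p1, p2, p3, p4, p6, p7, p8, p11, p13, p14, p15}.

{p0, p1, p2, p3, p4, p6, p7, p8, p11, p13, p14, p15}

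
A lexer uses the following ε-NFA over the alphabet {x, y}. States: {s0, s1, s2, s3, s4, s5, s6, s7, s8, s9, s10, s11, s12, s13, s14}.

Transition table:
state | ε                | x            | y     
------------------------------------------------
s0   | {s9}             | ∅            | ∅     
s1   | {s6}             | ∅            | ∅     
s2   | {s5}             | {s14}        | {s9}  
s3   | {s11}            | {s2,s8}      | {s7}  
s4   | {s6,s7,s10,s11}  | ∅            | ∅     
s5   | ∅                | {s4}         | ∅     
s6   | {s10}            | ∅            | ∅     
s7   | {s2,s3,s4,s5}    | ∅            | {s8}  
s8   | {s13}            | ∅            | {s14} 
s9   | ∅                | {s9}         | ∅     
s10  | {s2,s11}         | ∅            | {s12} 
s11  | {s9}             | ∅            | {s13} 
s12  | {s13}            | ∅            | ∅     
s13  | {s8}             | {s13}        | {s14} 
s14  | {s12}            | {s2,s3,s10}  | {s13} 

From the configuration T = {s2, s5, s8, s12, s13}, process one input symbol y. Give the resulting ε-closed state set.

s2 on y → {s9}.
s8 on y → {s14}.
s13 on y → {s14}.
No y-transition from s5, s12.
Union after reading y: {s9, s14}.
Now take the ε-closure:
From s14 via ε: add s12.
From s12 via ε: add s13.
From s13 via ε: add s8.
No new states can be added; the closed set is {s8, s9, s12, s13, s14}.

{s8, s9, s12, s13, s14}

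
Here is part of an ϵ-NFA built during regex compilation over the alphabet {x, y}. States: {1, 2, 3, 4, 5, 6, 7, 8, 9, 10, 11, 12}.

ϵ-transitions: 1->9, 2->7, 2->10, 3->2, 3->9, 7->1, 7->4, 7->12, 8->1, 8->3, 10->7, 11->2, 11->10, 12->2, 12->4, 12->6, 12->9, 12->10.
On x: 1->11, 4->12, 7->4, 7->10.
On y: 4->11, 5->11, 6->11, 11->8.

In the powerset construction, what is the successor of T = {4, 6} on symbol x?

4 on x → {12}.
No x-transition from 6.
Union after reading x: {12}.
Now take the ϵ-closure:
From 12 via ϵ: add 2, 4, 6, 9, 10.
From 2 via ϵ: add 7.
From 7 via ϵ: add 1.
No new states can be added; the closed set is {1, 2, 4, 6, 7, 9, 10, 12}.

{1, 2, 4, 6, 7, 9, 10, 12}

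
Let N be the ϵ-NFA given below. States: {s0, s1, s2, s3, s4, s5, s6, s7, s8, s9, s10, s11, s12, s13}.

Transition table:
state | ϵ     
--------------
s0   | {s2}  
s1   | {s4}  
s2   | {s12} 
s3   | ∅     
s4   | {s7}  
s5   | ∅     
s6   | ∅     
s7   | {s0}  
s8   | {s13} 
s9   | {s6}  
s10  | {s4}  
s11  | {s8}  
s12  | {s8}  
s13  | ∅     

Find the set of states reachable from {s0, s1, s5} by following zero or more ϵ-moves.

{s0, s1, s2, s4, s5, s7, s8, s12, s13}

Start with {s0, s1, s5}.
From s0 via ϵ: add s2.
From s1 via ϵ: add s4.
From s2 via ϵ: add s12.
From s4 via ϵ: add s7.
From s12 via ϵ: add s8.
From s8 via ϵ: add s13.
No new states can be added; the closed set is {s0, s1, s2, s4, s5, s7, s8, s12, s13}.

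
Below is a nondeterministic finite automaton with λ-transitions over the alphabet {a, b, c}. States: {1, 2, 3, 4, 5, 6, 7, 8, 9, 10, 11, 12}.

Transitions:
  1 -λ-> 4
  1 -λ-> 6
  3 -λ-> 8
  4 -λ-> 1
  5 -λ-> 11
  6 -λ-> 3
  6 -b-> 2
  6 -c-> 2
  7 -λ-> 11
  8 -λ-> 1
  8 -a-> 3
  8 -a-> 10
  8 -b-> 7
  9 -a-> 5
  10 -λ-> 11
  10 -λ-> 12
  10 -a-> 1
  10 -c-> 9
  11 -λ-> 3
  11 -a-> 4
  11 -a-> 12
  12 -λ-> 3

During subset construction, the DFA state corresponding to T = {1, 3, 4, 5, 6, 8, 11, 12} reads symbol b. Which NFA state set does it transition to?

6 on b → {2}.
8 on b → {7}.
No b-transition from 1, 3, 4, 5, 11, 12.
Union after reading b: {2, 7}.
Now take the λ-closure:
From 7 via λ: add 11.
From 11 via λ: add 3.
From 3 via λ: add 8.
From 8 via λ: add 1.
From 1 via λ: add 4, 6.
No new states can be added; the closed set is {1, 2, 3, 4, 6, 7, 8, 11}.

{1, 2, 3, 4, 6, 7, 8, 11}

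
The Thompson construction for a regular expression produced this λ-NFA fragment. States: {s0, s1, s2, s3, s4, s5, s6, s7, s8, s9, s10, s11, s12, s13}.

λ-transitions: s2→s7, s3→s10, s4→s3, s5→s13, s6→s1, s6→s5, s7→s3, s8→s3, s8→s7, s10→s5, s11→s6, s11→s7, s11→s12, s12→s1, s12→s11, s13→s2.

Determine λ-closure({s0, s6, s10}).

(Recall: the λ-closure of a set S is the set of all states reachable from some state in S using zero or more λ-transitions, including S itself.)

Start with {s0, s6, s10}.
From s6 via λ: add s1, s5.
From s5 via λ: add s13.
From s13 via λ: add s2.
From s2 via λ: add s7.
From s7 via λ: add s3.
No new states can be added; the closed set is {s0, s1, s2, s3, s5, s6, s7, s10, s13}.

{s0, s1, s2, s3, s5, s6, s7, s10, s13}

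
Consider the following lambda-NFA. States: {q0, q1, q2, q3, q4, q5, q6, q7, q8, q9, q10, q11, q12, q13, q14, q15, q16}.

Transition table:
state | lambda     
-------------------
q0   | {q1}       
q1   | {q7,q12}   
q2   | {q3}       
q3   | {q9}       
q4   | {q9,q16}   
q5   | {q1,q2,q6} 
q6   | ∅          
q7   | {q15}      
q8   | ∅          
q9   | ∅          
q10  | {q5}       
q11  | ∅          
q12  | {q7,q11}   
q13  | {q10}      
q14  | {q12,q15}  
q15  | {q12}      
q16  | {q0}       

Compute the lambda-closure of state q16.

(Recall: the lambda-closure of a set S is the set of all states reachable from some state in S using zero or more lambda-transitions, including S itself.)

{q0, q1, q7, q11, q12, q15, q16}

Start with {q16}.
From q16 via lambda: add q0.
From q0 via lambda: add q1.
From q1 via lambda: add q7, q12.
From q7 via lambda: add q15.
From q12 via lambda: add q11.
No new states can be added; the closed set is {q0, q1, q7, q11, q12, q15, q16}.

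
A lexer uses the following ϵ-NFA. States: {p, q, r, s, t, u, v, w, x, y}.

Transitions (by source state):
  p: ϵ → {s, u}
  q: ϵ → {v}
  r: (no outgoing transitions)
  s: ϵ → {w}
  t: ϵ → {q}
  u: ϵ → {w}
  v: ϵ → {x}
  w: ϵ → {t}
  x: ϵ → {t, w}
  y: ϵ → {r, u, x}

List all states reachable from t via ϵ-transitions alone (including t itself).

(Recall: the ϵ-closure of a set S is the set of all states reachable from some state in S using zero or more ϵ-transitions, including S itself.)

{q, t, v, w, x}

Start with {t}.
From t via ϵ: add q.
From q via ϵ: add v.
From v via ϵ: add x.
From x via ϵ: add w.
No new states can be added; the closed set is {q, t, v, w, x}.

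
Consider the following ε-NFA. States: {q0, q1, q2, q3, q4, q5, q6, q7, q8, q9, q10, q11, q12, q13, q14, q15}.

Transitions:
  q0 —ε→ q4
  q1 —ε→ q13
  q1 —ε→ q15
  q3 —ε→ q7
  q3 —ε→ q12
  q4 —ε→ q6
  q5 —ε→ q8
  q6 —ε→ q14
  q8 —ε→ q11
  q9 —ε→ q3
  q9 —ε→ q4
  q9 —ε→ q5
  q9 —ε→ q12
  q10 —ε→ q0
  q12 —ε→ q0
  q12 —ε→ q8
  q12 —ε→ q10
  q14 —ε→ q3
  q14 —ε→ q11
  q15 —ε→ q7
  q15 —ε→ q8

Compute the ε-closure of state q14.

Start with {q14}.
From q14 via ε: add q3, q11.
From q3 via ε: add q7, q12.
From q12 via ε: add q0, q8, q10.
From q0 via ε: add q4.
From q4 via ε: add q6.
No new states can be added; the closed set is {q0, q3, q4, q6, q7, q8, q10, q11, q12, q14}.

{q0, q3, q4, q6, q7, q8, q10, q11, q12, q14}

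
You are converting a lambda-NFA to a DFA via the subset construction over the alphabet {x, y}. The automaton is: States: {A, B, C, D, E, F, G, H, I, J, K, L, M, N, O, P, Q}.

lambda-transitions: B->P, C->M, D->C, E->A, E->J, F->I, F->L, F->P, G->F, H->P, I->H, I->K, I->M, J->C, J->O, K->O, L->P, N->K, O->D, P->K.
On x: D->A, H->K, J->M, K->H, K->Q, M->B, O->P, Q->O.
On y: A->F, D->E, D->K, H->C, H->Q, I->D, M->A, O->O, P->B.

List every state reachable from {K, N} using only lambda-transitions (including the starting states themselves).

{C, D, K, M, N, O}

Start with {K, N}.
From K via lambda: add O.
From O via lambda: add D.
From D via lambda: add C.
From C via lambda: add M.
No new states can be added; the closed set is {C, D, K, M, N, O}.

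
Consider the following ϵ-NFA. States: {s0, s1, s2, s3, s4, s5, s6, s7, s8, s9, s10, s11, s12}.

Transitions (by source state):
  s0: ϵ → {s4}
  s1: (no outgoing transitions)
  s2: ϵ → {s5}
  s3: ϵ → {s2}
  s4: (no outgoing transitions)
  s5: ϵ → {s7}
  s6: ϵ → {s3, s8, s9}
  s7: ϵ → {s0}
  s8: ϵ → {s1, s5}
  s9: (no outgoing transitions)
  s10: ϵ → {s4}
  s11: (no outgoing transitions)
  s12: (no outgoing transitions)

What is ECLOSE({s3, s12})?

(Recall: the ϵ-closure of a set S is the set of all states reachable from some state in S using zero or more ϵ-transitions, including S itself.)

{s0, s2, s3, s4, s5, s7, s12}

Start with {s3, s12}.
From s3 via ϵ: add s2.
From s2 via ϵ: add s5.
From s5 via ϵ: add s7.
From s7 via ϵ: add s0.
From s0 via ϵ: add s4.
No new states can be added; the closed set is {s0, s2, s3, s4, s5, s7, s12}.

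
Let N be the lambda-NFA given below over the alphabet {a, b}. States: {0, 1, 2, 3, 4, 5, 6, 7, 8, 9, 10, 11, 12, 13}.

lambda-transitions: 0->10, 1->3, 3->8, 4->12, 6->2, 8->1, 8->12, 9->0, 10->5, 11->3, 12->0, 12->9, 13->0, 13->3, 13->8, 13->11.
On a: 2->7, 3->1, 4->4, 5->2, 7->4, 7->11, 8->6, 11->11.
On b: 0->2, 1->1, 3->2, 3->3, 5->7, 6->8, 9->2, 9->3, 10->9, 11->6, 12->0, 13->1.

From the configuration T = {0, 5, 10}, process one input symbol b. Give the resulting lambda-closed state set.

{0, 2, 5, 7, 9, 10}

0 on b → {2}.
5 on b → {7}.
10 on b → {9}.
Union after reading b: {2, 7, 9}.
Now take the lambda-closure:
From 9 via lambda: add 0.
From 0 via lambda: add 10.
From 10 via lambda: add 5.
No new states can be added; the closed set is {0, 2, 5, 7, 9, 10}.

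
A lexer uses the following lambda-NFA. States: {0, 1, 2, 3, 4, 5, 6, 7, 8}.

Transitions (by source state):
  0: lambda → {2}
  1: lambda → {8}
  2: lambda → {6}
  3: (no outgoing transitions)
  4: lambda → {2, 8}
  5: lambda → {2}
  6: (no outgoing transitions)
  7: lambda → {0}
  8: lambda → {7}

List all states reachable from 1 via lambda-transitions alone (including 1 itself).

Start with {1}.
From 1 via lambda: add 8.
From 8 via lambda: add 7.
From 7 via lambda: add 0.
From 0 via lambda: add 2.
From 2 via lambda: add 6.
No new states can be added; the closed set is {0, 1, 2, 6, 7, 8}.

{0, 1, 2, 6, 7, 8}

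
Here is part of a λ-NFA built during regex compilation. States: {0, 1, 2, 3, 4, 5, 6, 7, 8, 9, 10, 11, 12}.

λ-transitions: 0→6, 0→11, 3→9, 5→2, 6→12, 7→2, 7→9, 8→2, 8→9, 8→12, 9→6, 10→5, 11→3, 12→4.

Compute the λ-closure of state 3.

Start with {3}.
From 3 via λ: add 9.
From 9 via λ: add 6.
From 6 via λ: add 12.
From 12 via λ: add 4.
No new states can be added; the closed set is {3, 4, 6, 9, 12}.

{3, 4, 6, 9, 12}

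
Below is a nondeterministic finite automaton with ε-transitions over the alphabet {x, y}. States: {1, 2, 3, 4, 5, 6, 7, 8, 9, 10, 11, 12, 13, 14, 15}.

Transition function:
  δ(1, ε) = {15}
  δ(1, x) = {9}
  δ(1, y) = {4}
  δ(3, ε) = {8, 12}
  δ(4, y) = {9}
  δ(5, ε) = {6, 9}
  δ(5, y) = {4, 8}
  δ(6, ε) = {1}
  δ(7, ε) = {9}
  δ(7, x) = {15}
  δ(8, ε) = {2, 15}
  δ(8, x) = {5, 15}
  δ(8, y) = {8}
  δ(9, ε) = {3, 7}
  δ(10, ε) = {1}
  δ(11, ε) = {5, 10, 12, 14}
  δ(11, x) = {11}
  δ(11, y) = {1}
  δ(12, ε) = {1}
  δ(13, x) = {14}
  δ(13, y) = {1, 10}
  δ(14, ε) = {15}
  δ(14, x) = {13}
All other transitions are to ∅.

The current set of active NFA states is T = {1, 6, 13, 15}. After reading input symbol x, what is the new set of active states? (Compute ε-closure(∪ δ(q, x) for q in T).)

{1, 2, 3, 7, 8, 9, 12, 14, 15}

1 on x → {9}.
13 on x → {14}.
No x-transition from 6, 15.
Union after reading x: {9, 14}.
Now take the ε-closure:
From 9 via ε: add 3, 7.
From 14 via ε: add 15.
From 3 via ε: add 8, 12.
From 8 via ε: add 2.
From 12 via ε: add 1.
No new states can be added; the closed set is {1, 2, 3, 7, 8, 9, 12, 14, 15}.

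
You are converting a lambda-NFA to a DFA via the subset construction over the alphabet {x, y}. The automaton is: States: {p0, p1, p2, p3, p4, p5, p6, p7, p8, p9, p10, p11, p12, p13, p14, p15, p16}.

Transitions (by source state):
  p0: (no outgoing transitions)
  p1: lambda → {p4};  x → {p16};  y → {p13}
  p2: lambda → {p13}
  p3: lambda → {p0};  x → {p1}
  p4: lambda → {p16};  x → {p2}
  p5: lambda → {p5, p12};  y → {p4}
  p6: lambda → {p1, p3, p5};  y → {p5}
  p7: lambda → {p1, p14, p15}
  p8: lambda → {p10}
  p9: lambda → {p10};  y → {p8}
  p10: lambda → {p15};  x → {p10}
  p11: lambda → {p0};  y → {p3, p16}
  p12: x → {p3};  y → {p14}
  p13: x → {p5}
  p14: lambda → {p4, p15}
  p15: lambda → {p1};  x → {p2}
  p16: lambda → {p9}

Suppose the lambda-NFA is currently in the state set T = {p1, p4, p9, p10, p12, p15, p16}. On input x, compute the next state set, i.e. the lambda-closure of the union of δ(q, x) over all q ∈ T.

p1 on x → {p16}.
p4 on x → {p2}.
p10 on x → {p10}.
p12 on x → {p3}.
p15 on x → {p2}.
No x-transition from p9, p16.
Union after reading x: {p2, p3, p10, p16}.
Now take the lambda-closure:
From p2 via lambda: add p13.
From p3 via lambda: add p0.
From p10 via lambda: add p15.
From p16 via lambda: add p9.
From p15 via lambda: add p1.
From p1 via lambda: add p4.
No new states can be added; the closed set is {p0, p1, p2, p3, p4, p9, p10, p13, p15, p16}.

{p0, p1, p2, p3, p4, p9, p10, p13, p15, p16}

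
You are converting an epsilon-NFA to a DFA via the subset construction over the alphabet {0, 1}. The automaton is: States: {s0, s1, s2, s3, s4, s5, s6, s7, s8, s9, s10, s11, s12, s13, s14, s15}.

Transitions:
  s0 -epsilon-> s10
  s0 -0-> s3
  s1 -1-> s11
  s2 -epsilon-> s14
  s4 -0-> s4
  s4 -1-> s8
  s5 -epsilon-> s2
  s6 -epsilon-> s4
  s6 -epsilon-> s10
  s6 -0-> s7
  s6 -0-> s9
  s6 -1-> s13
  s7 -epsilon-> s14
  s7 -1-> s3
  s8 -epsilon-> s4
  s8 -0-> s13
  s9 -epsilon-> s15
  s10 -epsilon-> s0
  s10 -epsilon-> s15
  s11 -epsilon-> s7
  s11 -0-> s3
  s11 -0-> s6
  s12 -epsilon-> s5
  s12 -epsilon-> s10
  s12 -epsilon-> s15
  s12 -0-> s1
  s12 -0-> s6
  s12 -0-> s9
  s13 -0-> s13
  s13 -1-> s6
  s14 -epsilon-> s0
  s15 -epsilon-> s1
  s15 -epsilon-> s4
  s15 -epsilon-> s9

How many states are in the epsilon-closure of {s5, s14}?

9

Start with {s5, s14}.
From s5 via epsilon: add s2.
From s14 via epsilon: add s0.
From s0 via epsilon: add s10.
From s10 via epsilon: add s15.
From s15 via epsilon: add s1, s4, s9.
epsilon-closure = {s0, s1, s2, s4, s5, s9, s10, s14, s15}, which has 9 states.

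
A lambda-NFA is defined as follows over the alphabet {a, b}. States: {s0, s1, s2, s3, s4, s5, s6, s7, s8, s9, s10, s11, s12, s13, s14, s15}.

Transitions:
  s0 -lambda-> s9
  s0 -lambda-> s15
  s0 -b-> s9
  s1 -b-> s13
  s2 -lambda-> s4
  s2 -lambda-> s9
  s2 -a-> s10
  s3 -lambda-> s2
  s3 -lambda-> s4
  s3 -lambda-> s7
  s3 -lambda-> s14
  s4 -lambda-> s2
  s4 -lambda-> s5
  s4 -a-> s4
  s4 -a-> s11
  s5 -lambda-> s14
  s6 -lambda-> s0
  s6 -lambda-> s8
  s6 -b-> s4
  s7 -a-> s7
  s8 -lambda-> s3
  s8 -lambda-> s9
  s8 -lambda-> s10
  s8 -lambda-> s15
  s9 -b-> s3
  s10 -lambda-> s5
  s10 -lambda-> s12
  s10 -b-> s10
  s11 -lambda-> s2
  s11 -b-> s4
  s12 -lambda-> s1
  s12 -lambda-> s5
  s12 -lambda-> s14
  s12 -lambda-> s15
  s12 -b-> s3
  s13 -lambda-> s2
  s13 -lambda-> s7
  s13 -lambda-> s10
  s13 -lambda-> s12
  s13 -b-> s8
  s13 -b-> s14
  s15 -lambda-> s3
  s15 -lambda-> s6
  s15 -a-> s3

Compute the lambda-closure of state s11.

{s2, s4, s5, s9, s11, s14}

Start with {s11}.
From s11 via lambda: add s2.
From s2 via lambda: add s4, s9.
From s4 via lambda: add s5.
From s5 via lambda: add s14.
No new states can be added; the closed set is {s2, s4, s5, s9, s11, s14}.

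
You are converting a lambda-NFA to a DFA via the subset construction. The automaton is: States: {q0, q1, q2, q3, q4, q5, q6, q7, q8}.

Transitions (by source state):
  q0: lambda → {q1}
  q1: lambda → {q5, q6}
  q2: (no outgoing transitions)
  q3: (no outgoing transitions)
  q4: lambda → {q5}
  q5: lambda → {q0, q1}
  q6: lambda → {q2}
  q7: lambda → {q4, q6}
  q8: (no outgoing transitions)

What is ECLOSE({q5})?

{q0, q1, q2, q5, q6}

Start with {q5}.
From q5 via lambda: add q0, q1.
From q1 via lambda: add q6.
From q6 via lambda: add q2.
No new states can be added; the closed set is {q0, q1, q2, q5, q6}.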